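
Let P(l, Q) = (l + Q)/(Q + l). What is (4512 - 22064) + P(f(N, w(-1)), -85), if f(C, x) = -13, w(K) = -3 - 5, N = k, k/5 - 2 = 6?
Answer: -17551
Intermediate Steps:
k = 40 (k = 10 + 5*6 = 10 + 30 = 40)
N = 40
w(K) = -8
P(l, Q) = 1 (P(l, Q) = (Q + l)/(Q + l) = 1)
(4512 - 22064) + P(f(N, w(-1)), -85) = (4512 - 22064) + 1 = -17552 + 1 = -17551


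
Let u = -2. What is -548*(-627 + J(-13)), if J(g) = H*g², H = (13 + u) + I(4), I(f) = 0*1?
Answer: -675136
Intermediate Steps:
I(f) = 0
H = 11 (H = (13 - 2) + 0 = 11 + 0 = 11)
J(g) = 11*g²
-548*(-627 + J(-13)) = -548*(-627 + 11*(-13)²) = -548*(-627 + 11*169) = -548*(-627 + 1859) = -548*1232 = -675136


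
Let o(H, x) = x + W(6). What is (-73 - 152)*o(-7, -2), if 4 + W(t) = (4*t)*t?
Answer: -31050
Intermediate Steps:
W(t) = -4 + 4*t² (W(t) = -4 + (4*t)*t = -4 + 4*t²)
o(H, x) = 140 + x (o(H, x) = x + (-4 + 4*6²) = x + (-4 + 4*36) = x + (-4 + 144) = x + 140 = 140 + x)
(-73 - 152)*o(-7, -2) = (-73 - 152)*(140 - 2) = -225*138 = -31050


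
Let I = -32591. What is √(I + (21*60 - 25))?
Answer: 6*I*√871 ≈ 177.08*I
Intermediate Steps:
√(I + (21*60 - 25)) = √(-32591 + (21*60 - 25)) = √(-32591 + (1260 - 25)) = √(-32591 + 1235) = √(-31356) = 6*I*√871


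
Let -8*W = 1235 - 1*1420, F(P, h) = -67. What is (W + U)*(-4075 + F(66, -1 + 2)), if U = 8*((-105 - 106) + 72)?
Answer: 18040481/4 ≈ 4.5101e+6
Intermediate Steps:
W = 185/8 (W = -(1235 - 1*1420)/8 = -(1235 - 1420)/8 = -⅛*(-185) = 185/8 ≈ 23.125)
U = -1112 (U = 8*(-211 + 72) = 8*(-139) = -1112)
(W + U)*(-4075 + F(66, -1 + 2)) = (185/8 - 1112)*(-4075 - 67) = -8711/8*(-4142) = 18040481/4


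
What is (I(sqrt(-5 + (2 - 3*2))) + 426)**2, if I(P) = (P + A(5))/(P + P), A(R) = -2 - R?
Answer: 1637108/9 + 5971*I/6 ≈ 1.819e+5 + 995.17*I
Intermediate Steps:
I(P) = (-7 + P)/(2*P) (I(P) = (P + (-2 - 1*5))/(P + P) = (P + (-2 - 5))/((2*P)) = (P - 7)*(1/(2*P)) = (-7 + P)*(1/(2*P)) = (-7 + P)/(2*P))
(I(sqrt(-5 + (2 - 3*2))) + 426)**2 = ((-7 + sqrt(-5 + (2 - 3*2)))/(2*(sqrt(-5 + (2 - 3*2)))) + 426)**2 = ((-7 + sqrt(-5 + (2 - 6)))/(2*(sqrt(-5 + (2 - 6)))) + 426)**2 = ((-7 + sqrt(-5 - 4))/(2*(sqrt(-5 - 4))) + 426)**2 = ((-7 + sqrt(-9))/(2*(sqrt(-9))) + 426)**2 = ((-7 + 3*I)/(2*((3*I))) + 426)**2 = ((-I/3)*(-7 + 3*I)/2 + 426)**2 = (-I*(-7 + 3*I)/6 + 426)**2 = (426 - I*(-7 + 3*I)/6)**2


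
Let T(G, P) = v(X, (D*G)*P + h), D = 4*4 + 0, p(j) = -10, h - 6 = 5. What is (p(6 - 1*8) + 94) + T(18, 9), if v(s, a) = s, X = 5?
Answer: 89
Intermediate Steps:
h = 11 (h = 6 + 5 = 11)
D = 16 (D = 16 + 0 = 16)
T(G, P) = 5
(p(6 - 1*8) + 94) + T(18, 9) = (-10 + 94) + 5 = 84 + 5 = 89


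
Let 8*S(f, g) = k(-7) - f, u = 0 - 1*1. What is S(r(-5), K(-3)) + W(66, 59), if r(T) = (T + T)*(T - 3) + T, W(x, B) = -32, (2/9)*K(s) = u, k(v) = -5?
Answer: -42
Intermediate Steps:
u = -1 (u = 0 - 1 = -1)
K(s) = -9/2 (K(s) = (9/2)*(-1) = -9/2)
r(T) = T + 2*T*(-3 + T) (r(T) = (2*T)*(-3 + T) + T = 2*T*(-3 + T) + T = T + 2*T*(-3 + T))
S(f, g) = -5/8 - f/8 (S(f, g) = (-5 - f)/8 = -5/8 - f/8)
S(r(-5), K(-3)) + W(66, 59) = (-5/8 - (-5)*(-5 + 2*(-5))/8) - 32 = (-5/8 - (-5)*(-5 - 10)/8) - 32 = (-5/8 - (-5)*(-15)/8) - 32 = (-5/8 - 1/8*75) - 32 = (-5/8 - 75/8) - 32 = -10 - 32 = -42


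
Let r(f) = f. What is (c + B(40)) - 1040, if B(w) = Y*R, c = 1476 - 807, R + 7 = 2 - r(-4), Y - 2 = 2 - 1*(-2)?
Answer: -377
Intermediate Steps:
Y = 6 (Y = 2 + (2 - 1*(-2)) = 2 + (2 + 2) = 2 + 4 = 6)
R = -1 (R = -7 + (2 - 1*(-4)) = -7 + (2 + 4) = -7 + 6 = -1)
c = 669
B(w) = -6 (B(w) = 6*(-1) = -6)
(c + B(40)) - 1040 = (669 - 6) - 1040 = 663 - 1040 = -377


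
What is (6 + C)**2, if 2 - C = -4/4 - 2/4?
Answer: 361/4 ≈ 90.250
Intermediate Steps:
C = 7/2 (C = 2 - (-4/4 - 2/4) = 2 - (-4*1/4 - 2*1/4) = 2 - (-1 - 1/2) = 2 - 1*(-3/2) = 2 + 3/2 = 7/2 ≈ 3.5000)
(6 + C)**2 = (6 + 7/2)**2 = (19/2)**2 = 361/4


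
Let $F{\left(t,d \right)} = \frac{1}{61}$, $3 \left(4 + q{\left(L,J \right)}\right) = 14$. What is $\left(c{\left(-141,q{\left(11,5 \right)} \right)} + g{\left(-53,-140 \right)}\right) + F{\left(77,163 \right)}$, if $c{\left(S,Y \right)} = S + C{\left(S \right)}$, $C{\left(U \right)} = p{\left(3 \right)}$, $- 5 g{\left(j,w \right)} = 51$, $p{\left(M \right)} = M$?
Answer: $- \frac{45196}{305} \approx -148.18$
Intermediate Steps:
$q{\left(L,J \right)} = \frac{2}{3}$ ($q{\left(L,J \right)} = -4 + \frac{1}{3} \cdot 14 = -4 + \frac{14}{3} = \frac{2}{3}$)
$F{\left(t,d \right)} = \frac{1}{61}$
$g{\left(j,w \right)} = - \frac{51}{5}$ ($g{\left(j,w \right)} = \left(- \frac{1}{5}\right) 51 = - \frac{51}{5}$)
$C{\left(U \right)} = 3$
$c{\left(S,Y \right)} = 3 + S$ ($c{\left(S,Y \right)} = S + 3 = 3 + S$)
$\left(c{\left(-141,q{\left(11,5 \right)} \right)} + g{\left(-53,-140 \right)}\right) + F{\left(77,163 \right)} = \left(\left(3 - 141\right) - \frac{51}{5}\right) + \frac{1}{61} = \left(-138 - \frac{51}{5}\right) + \frac{1}{61} = - \frac{741}{5} + \frac{1}{61} = - \frac{45196}{305}$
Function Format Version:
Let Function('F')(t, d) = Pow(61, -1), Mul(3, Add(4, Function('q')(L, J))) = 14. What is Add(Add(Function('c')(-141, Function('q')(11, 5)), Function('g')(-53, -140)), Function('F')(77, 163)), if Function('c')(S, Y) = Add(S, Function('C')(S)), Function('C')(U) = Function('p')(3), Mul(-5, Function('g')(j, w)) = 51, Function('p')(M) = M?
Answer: Rational(-45196, 305) ≈ -148.18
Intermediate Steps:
Function('q')(L, J) = Rational(2, 3) (Function('q')(L, J) = Add(-4, Mul(Rational(1, 3), 14)) = Add(-4, Rational(14, 3)) = Rational(2, 3))
Function('F')(t, d) = Rational(1, 61)
Function('g')(j, w) = Rational(-51, 5) (Function('g')(j, w) = Mul(Rational(-1, 5), 51) = Rational(-51, 5))
Function('C')(U) = 3
Function('c')(S, Y) = Add(3, S) (Function('c')(S, Y) = Add(S, 3) = Add(3, S))
Add(Add(Function('c')(-141, Function('q')(11, 5)), Function('g')(-53, -140)), Function('F')(77, 163)) = Add(Add(Add(3, -141), Rational(-51, 5)), Rational(1, 61)) = Add(Add(-138, Rational(-51, 5)), Rational(1, 61)) = Add(Rational(-741, 5), Rational(1, 61)) = Rational(-45196, 305)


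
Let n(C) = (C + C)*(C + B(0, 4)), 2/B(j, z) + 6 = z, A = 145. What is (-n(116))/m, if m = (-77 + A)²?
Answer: -3335/578 ≈ -5.7699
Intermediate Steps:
B(j, z) = 2/(-6 + z)
n(C) = 2*C*(-1 + C) (n(C) = (C + C)*(C + 2/(-6 + 4)) = (2*C)*(C + 2/(-2)) = (2*C)*(C + 2*(-½)) = (2*C)*(C - 1) = (2*C)*(-1 + C) = 2*C*(-1 + C))
m = 4624 (m = (-77 + 145)² = 68² = 4624)
(-n(116))/m = -2*116*(-1 + 116)/4624 = -2*116*115*(1/4624) = -1*26680*(1/4624) = -26680*1/4624 = -3335/578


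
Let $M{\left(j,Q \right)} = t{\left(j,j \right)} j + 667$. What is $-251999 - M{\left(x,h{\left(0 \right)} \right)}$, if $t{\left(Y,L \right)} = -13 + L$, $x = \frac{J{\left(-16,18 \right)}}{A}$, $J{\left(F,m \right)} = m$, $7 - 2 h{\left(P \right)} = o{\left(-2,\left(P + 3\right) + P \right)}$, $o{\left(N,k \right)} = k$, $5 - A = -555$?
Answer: $- \frac{19808981721}{78400} \approx -2.5267 \cdot 10^{5}$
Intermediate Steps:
$A = 560$ ($A = 5 - -555 = 5 + 555 = 560$)
$h{\left(P \right)} = 2 - P$ ($h{\left(P \right)} = \frac{7}{2} - \frac{\left(P + 3\right) + P}{2} = \frac{7}{2} - \frac{\left(3 + P\right) + P}{2} = \frac{7}{2} - \frac{3 + 2 P}{2} = \frac{7}{2} - \left(\frac{3}{2} + P\right) = 2 - P$)
$x = \frac{9}{280}$ ($x = \frac{18}{560} = 18 \cdot \frac{1}{560} = \frac{9}{280} \approx 0.032143$)
$M{\left(j,Q \right)} = 667 + j \left(-13 + j\right)$ ($M{\left(j,Q \right)} = \left(-13 + j\right) j + 667 = j \left(-13 + j\right) + 667 = 667 + j \left(-13 + j\right)$)
$-251999 - M{\left(x,h{\left(0 \right)} \right)} = -251999 - \left(667 + \frac{9 \left(-13 + \frac{9}{280}\right)}{280}\right) = -251999 - \left(667 + \frac{9}{280} \left(- \frac{3631}{280}\right)\right) = -251999 - \left(667 - \frac{32679}{78400}\right) = -251999 - \frac{52260121}{78400} = - \frac{19808981721}{78400}$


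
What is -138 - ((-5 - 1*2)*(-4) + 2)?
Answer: -168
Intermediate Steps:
-138 - ((-5 - 1*2)*(-4) + 2) = -138 - ((-5 - 2)*(-4) + 2) = -138 - (-7*(-4) + 2) = -138 - (28 + 2) = -138 - 1*30 = -138 - 30 = -168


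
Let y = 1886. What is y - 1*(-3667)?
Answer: 5553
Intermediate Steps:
y - 1*(-3667) = 1886 - 1*(-3667) = 1886 + 3667 = 5553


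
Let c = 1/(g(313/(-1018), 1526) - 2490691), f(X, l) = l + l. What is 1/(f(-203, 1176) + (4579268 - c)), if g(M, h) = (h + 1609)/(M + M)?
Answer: 781181998/3579079065677073 ≈ 2.1826e-7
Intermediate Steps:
f(X, l) = 2*l
g(M, h) = (1609 + h)/(2*M) (g(M, h) = (1609 + h)/((2*M)) = (1609 + h)*(1/(2*M)) = (1609 + h)/(2*M))
c = -313/781181998 (c = 1/((1609 + 1526)/(2*((313/(-1018)))) - 2490691) = 1/((½)*3135/(313*(-1/1018)) - 2490691) = 1/((½)*3135/(-313/1018) - 2490691) = 1/((½)*(-1018/313)*3135 - 2490691) = 1/(-1595715/313 - 2490691) = 1/(-781181998/313) = -313/781181998 ≈ -4.0067e-7)
1/(f(-203, 1176) + (4579268 - c)) = 1/(2*1176 + (4579268 - 1*(-313/781181998))) = 1/(2352 + (4579268 + 313/781181998)) = 1/(2352 + 3577241725617777/781181998) = 1/(3579079065677073/781181998) = 781181998/3579079065677073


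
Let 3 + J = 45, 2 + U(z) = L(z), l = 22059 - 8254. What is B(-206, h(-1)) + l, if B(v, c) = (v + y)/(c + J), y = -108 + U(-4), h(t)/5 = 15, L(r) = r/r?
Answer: 179430/13 ≈ 13802.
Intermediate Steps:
l = 13805
L(r) = 1
U(z) = -1 (U(z) = -2 + 1 = -1)
h(t) = 75 (h(t) = 5*15 = 75)
J = 42 (J = -3 + 45 = 42)
y = -109 (y = -108 - 1 = -109)
B(v, c) = (-109 + v)/(42 + c) (B(v, c) = (v - 109)/(c + 42) = (-109 + v)/(42 + c))
B(-206, h(-1)) + l = (-109 - 206)/(42 + 75) + 13805 = -315/117 + 13805 = (1/117)*(-315) + 13805 = -35/13 + 13805 = 179430/13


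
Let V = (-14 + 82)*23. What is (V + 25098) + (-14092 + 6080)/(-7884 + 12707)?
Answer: 128582814/4823 ≈ 26660.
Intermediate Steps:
V = 1564 (V = 68*23 = 1564)
(V + 25098) + (-14092 + 6080)/(-7884 + 12707) = (1564 + 25098) + (-14092 + 6080)/(-7884 + 12707) = 26662 - 8012/4823 = 128582814/4823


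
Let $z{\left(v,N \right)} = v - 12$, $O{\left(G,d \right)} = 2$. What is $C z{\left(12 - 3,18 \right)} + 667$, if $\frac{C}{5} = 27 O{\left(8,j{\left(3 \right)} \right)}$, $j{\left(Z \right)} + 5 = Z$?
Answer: $-143$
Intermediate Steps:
$j{\left(Z \right)} = -5 + Z$
$z{\left(v,N \right)} = -12 + v$ ($z{\left(v,N \right)} = v - 12 = -12 + v$)
$C = 270$ ($C = 5 \cdot 27 \cdot 2 = 5 \cdot 54 = 270$)
$C z{\left(12 - 3,18 \right)} + 667 = 270 \left(-12 + \left(12 - 3\right)\right) + 667 = 270 \left(-12 + 9\right) + 667 = 270 \left(-3\right) + 667 = -810 + 667 = -143$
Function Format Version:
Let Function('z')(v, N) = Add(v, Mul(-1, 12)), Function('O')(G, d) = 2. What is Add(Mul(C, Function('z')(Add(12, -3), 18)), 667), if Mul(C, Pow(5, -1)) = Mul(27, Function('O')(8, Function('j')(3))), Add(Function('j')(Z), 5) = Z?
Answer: -143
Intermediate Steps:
Function('j')(Z) = Add(-5, Z)
Function('z')(v, N) = Add(-12, v) (Function('z')(v, N) = Add(v, -12) = Add(-12, v))
C = 270 (C = Mul(5, Mul(27, 2)) = Mul(5, 54) = 270)
Add(Mul(C, Function('z')(Add(12, -3), 18)), 667) = Add(Mul(270, Add(-12, Add(12, -3))), 667) = Add(Mul(270, Add(-12, 9)), 667) = Add(Mul(270, -3), 667) = Add(-810, 667) = -143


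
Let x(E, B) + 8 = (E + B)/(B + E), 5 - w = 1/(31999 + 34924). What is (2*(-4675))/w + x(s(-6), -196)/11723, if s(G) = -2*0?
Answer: -3667717859224/1961339961 ≈ -1870.0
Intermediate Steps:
s(G) = 0
w = 334614/66923 (w = 5 - 1/(31999 + 34924) = 5 - 1/66923 = 334614/66923 ≈ 5.0000)
x(E, B) = -7 (x(E, B) = -8 + (E + B)/(B + E) = -8 + (B + E)/(B + E) = -8 + 1 = -7)
(2*(-4675))/w + x(s(-6), -196)/11723 = (2*(-4675))/(334614/66923) - 7/11723 = -9350*66923/334614 - 7*1/11723 = -312865025/167307 - 7/11723 = -3667717859224/1961339961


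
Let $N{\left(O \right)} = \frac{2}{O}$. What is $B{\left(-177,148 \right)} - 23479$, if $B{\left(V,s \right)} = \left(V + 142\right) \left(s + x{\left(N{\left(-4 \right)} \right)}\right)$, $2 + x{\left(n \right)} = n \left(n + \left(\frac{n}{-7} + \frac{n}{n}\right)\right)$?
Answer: $-28579$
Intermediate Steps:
$x{\left(n \right)} = -2 + n \left(1 + \frac{6 n}{7}\right)$ ($x{\left(n \right)} = -2 + n \left(n + \left(\frac{n}{-7} + \frac{n}{n}\right)\right) = -2 + n \left(n + \left(n \left(- \frac{1}{7}\right) + 1\right)\right) = -2 + n \left(n - \left(-1 + \frac{n}{7}\right)\right) = -2 + n \left(1 + \frac{6 n}{7}\right)$)
$B{\left(V,s \right)} = \left(142 + V\right) \left(- \frac{16}{7} + s\right)$ ($B{\left(V,s \right)} = \left(V + 142\right) \left(s + \left(-2 + \frac{2}{-4} + \frac{6 \left(\frac{2}{-4}\right)^{2}}{7}\right)\right) = \left(142 + V\right) \left(s + \left(-2 + 2 \left(- \frac{1}{4}\right) + \frac{6 \left(2 \left(- \frac{1}{4}\right)\right)^{2}}{7}\right)\right) = \left(142 + V\right) \left(s - \left(\frac{5}{2} - \frac{3}{14}\right)\right) = \left(142 + V\right) \left(s - \frac{16}{7}\right) = \left(142 + V\right) \left(- \frac{16}{7} + s\right)$)
$B{\left(-177,148 \right)} - 23479 = \left(- \frac{2272}{7} + 142 \cdot 148 - - \frac{2832}{7} - 26196\right) - 23479 = \left(- \frac{2272}{7} + 21016 + \frac{2832}{7} - 26196\right) - 23479 = -5100 - 23479 = -28579$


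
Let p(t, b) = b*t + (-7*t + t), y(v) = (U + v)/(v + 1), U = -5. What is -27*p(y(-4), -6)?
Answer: 972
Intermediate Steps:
y(v) = (-5 + v)/(1 + v) (y(v) = (-5 + v)/(v + 1) = (-5 + v)/(1 + v))
p(t, b) = -6*t + b*t (p(t, b) = b*t - 6*t = -6*t + b*t)
-27*p(y(-4), -6) = -27*(-5 - 4)/(1 - 4)*(-6 - 6) = -27*-9/(-3)*(-12) = -27*(-⅓*(-9))*(-12) = -81*(-12) = -27*(-36) = 972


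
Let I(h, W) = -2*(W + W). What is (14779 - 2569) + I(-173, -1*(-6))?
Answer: 12186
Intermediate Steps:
I(h, W) = -4*W
(14779 - 2569) + I(-173, -1*(-6)) = (14779 - 2569) - (-4)*(-6) = 12210 - 4*6 = 12210 - 24 = 12186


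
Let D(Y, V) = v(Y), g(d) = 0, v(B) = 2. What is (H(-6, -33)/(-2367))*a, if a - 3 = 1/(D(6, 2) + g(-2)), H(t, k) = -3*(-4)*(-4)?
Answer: 56/789 ≈ 0.070976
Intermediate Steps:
D(Y, V) = 2
H(t, k) = -48 (H(t, k) = 12*(-4) = -48)
a = 7/2 (a = 3 + 1/(2 + 0) = 3 + 1/2 = 7/2 ≈ 3.5000)
(H(-6, -33)/(-2367))*a = -48/(-2367)*(7/2) = -48*(-1/2367)*(7/2) = (16/789)*(7/2) = 56/789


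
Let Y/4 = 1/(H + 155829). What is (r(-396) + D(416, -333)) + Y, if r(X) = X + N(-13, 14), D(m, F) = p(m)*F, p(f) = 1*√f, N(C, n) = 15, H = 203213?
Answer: -68397499/179521 - 1332*√26 ≈ -7172.9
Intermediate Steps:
p(f) = √f
Y = 2/179521 (Y = 4/(203213 + 155829) = 4/359042 = 4*(1/359042) = 2/179521 ≈ 1.1141e-5)
D(m, F) = F*√m (D(m, F) = √m*F = F*√m)
r(X) = 15 + X (r(X) = X + 15 = 15 + X)
(r(-396) + D(416, -333)) + Y = ((15 - 396) - 1332*√26) + 2/179521 = (-381 - 1332*√26) + 2/179521 = -68397499/179521 - 1332*√26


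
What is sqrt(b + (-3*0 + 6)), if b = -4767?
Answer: 69*I ≈ 69.0*I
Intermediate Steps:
sqrt(b + (-3*0 + 6)) = sqrt(-4767 + (-3*0 + 6)) = sqrt(-4767 + (0 + 6)) = sqrt(-4767 + 6) = sqrt(-4761) = 69*I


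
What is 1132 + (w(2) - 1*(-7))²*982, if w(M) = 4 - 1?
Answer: 99332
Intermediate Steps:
w(M) = 3
1132 + (w(2) - 1*(-7))²*982 = 1132 + (3 - 1*(-7))²*982 = 1132 + (3 + 7)²*982 = 1132 + 10²*982 = 1132 + 100*982 = 1132 + 98200 = 99332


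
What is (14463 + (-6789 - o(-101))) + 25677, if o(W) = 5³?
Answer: 33226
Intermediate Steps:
o(W) = 125
(14463 + (-6789 - o(-101))) + 25677 = (14463 + (-6789 - 1*125)) + 25677 = (14463 + (-6789 - 125)) + 25677 = (14463 - 6914) + 25677 = 7549 + 25677 = 33226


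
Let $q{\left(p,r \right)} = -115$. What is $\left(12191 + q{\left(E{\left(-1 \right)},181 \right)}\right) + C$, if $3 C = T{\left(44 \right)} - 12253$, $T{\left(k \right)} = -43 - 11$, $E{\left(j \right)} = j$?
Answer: $\frac{23921}{3} \approx 7973.7$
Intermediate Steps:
$T{\left(k \right)} = -54$ ($T{\left(k \right)} = -43 - 11 = -54$)
$C = - \frac{12307}{3}$ ($C = \frac{-54 - 12253}{3} = \frac{1}{3} \left(-12307\right) = - \frac{12307}{3} \approx -4102.3$)
$\left(12191 + q{\left(E{\left(-1 \right)},181 \right)}\right) + C = \left(12191 - 115\right) - \frac{12307}{3} = 12076 - \frac{12307}{3} = \frac{23921}{3}$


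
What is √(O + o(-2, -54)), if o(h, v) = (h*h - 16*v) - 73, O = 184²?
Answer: √34651 ≈ 186.15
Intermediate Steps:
O = 33856
o(h, v) = -73 + h² - 16*v (o(h, v) = (h² - 16*v) - 73 = -73 + h² - 16*v)
√(O + o(-2, -54)) = √(33856 + (-73 + (-2)² - 16*(-54))) = √(33856 + (-73 + 4 + 864)) = √(33856 + 795) = √34651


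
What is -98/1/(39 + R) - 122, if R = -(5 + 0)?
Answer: -3454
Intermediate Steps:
R = -5 (R = -1*5 = -5)
-98/1/(39 + R) - 122 = -98/1/(39 - 5) - 122 = -98/1/34 - 122 = -98/(1/34) - 122 = 34*(-98) - 122 = -3332 - 122 = -3454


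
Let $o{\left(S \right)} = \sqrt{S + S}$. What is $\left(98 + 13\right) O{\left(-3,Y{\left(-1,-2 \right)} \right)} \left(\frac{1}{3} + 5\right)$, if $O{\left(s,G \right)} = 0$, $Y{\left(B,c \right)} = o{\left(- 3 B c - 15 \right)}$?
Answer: $0$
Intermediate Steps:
$o{\left(S \right)} = \sqrt{2} \sqrt{S}$ ($o{\left(S \right)} = \sqrt{2 S} = \sqrt{2} \sqrt{S}$)
$Y{\left(B,c \right)} = \sqrt{2} \sqrt{-15 - 3 B c}$ ($Y{\left(B,c \right)} = \sqrt{2} \sqrt{- 3 B c - 15} = \sqrt{2} \sqrt{-15 - 3 B c}$)
$\left(98 + 13\right) O{\left(-3,Y{\left(-1,-2 \right)} \right)} \left(\frac{1}{3} + 5\right) = \left(98 + 13\right) 0 \left(\frac{1}{3} + 5\right) = 111 \cdot 0 \left(\frac{1}{3} + 5\right) = 111 \cdot 0 \cdot \frac{16}{3} = 111 \cdot 0 = 0$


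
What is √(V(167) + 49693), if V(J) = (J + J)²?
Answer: √161249 ≈ 401.56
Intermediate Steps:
V(J) = 4*J² (V(J) = (2*J)² = 4*J²)
√(V(167) + 49693) = √(4*167² + 49693) = √(4*27889 + 49693) = √(111556 + 49693) = √161249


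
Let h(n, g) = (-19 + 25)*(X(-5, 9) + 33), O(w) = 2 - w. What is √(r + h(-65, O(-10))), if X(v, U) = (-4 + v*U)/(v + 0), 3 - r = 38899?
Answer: 2*I*√241495/5 ≈ 196.57*I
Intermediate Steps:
r = -38896 (r = 3 - 1*38899 = 3 - 38899 = -38896)
X(v, U) = (-4 + U*v)/v
h(n, g) = 1284/5 (h(n, g) = (-19 + 25)*((9 - 4/(-5)) + 33) = 6*((9 - 4*(-⅕)) + 33) = 6*((9 + ⅘) + 33) = 6*(49/5 + 33) = 6*(214/5) = 1284/5)
√(r + h(-65, O(-10))) = √(-38896 + 1284/5) = √(-193196/5) = 2*I*√241495/5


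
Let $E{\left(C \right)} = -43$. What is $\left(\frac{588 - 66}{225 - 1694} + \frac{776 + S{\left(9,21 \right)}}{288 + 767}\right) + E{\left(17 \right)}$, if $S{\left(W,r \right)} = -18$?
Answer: $- \frac{66078393}{1549795} \approx -42.637$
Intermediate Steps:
$\left(\frac{588 - 66}{225 - 1694} + \frac{776 + S{\left(9,21 \right)}}{288 + 767}\right) + E{\left(17 \right)} = \left(\frac{588 - 66}{225 - 1694} + \frac{776 - 18}{288 + 767}\right) - 43 = \left(\frac{522}{-1469} + \frac{758}{1055}\right) - 43 = \left(522 \left(- \frac{1}{1469}\right) + 758 \cdot \frac{1}{1055}\right) - 43 = \left(- \frac{522}{1469} + \frac{758}{1055}\right) - 43 = \frac{562792}{1549795} - 43 = - \frac{66078393}{1549795}$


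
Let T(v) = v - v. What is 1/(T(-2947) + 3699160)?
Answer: 1/3699160 ≈ 2.7033e-7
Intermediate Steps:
T(v) = 0
1/(T(-2947) + 3699160) = 1/(0 + 3699160) = 1/3699160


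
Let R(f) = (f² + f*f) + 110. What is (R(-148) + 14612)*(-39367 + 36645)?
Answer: -159318660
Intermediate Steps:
R(f) = 110 + 2*f² (R(f) = (f² + f²) + 110 = 2*f² + 110 = 110 + 2*f²)
(R(-148) + 14612)*(-39367 + 36645) = ((110 + 2*(-148)²) + 14612)*(-39367 + 36645) = ((110 + 2*21904) + 14612)*(-2722) = ((110 + 43808) + 14612)*(-2722) = (43918 + 14612)*(-2722) = 58530*(-2722) = -159318660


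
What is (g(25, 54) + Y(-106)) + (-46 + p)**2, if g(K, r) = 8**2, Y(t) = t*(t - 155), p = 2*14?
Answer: 28054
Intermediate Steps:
p = 28
Y(t) = t*(-155 + t)
g(K, r) = 64
(g(25, 54) + Y(-106)) + (-46 + p)**2 = (64 - 106*(-155 - 106)) + (-46 + 28)**2 = (64 - 106*(-261)) + (-18)**2 = (64 + 27666) + 324 = 27730 + 324 = 28054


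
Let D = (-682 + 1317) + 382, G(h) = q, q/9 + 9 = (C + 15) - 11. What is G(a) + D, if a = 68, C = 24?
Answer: 1188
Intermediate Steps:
q = 171 (q = -81 + 9*((24 + 15) - 11) = -81 + 9*(39 - 11) = -81 + 9*28 = -81 + 252 = 171)
G(h) = 171
D = 1017 (D = 635 + 382 = 1017)
G(a) + D = 171 + 1017 = 1188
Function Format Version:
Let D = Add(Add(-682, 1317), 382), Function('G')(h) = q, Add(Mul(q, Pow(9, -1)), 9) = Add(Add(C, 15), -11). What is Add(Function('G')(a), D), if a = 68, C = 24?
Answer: 1188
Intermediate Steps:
q = 171 (q = Add(-81, Mul(9, Add(Add(24, 15), -11))) = Add(-81, Mul(9, Add(39, -11))) = Add(-81, Mul(9, 28)) = Add(-81, 252) = 171)
Function('G')(h) = 171
D = 1017 (D = Add(635, 382) = 1017)
Add(Function('G')(a), D) = Add(171, 1017) = 1188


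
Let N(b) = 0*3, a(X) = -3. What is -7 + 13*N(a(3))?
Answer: -7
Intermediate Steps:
N(b) = 0
-7 + 13*N(a(3)) = -7 + 13*0 = -7 + 0 = -7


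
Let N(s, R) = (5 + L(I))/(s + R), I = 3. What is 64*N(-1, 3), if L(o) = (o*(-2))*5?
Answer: -800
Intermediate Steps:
L(o) = -10*o (L(o) = -2*o*5 = -10*o)
N(s, R) = -25/(R + s) (N(s, R) = (5 - 10*3)/(s + R) = (5 - 30)/(R + s) = -25/(R + s))
64*N(-1, 3) = 64*(-25/(3 - 1)) = 64*(-25/2) = -800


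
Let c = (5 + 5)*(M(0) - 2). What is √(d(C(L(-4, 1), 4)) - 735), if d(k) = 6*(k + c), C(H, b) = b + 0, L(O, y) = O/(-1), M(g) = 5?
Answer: 3*I*√59 ≈ 23.043*I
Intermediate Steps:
L(O, y) = -O (L(O, y) = O*(-1) = -O)
C(H, b) = b
c = 30 (c = (5 + 5)*(5 - 2) = 10*3 = 30)
d(k) = 180 + 6*k (d(k) = 6*(k + 30) = 6*(30 + k) = 180 + 6*k)
√(d(C(L(-4, 1), 4)) - 735) = √((180 + 6*4) - 735) = √((180 + 24) - 735) = √(204 - 735) = √(-531) = 3*I*√59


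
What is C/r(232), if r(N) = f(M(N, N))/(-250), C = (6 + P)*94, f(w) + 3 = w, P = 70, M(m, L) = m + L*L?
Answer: -1786000/54053 ≈ -33.042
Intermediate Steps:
M(m, L) = m + L**2
f(w) = -3 + w
C = 7144 (C = (6 + 70)*94 = 76*94 = 7144)
r(N) = 3/250 - N/250 - N**2/250 (r(N) = (-3 + (N + N**2))/(-250) = (-3 + N + N**2)*(-1/250) = 3/250 - N/250 - N**2/250)
C/r(232) = 7144/(3/250 - 1/250*232 - 1/250*232**2) = 7144/(3/250 - 116/125 - 1/250*53824) = 7144/(3/250 - 116/125 - 26912/125) = 7144/(-54053/250) = 7144*(-250/54053) = -1786000/54053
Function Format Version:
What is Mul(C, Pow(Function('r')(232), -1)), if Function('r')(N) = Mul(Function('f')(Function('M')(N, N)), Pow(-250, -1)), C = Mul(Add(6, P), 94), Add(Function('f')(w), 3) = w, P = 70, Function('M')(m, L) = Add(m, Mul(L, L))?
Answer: Rational(-1786000, 54053) ≈ -33.042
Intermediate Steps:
Function('M')(m, L) = Add(m, Pow(L, 2))
Function('f')(w) = Add(-3, w)
C = 7144 (C = Mul(Add(6, 70), 94) = Mul(76, 94) = 7144)
Function('r')(N) = Add(Rational(3, 250), Mul(Rational(-1, 250), N), Mul(Rational(-1, 250), Pow(N, 2))) (Function('r')(N) = Mul(Add(-3, Add(N, Pow(N, 2))), Pow(-250, -1)) = Mul(Add(-3, N, Pow(N, 2)), Rational(-1, 250)) = Add(Rational(3, 250), Mul(Rational(-1, 250), N), Mul(Rational(-1, 250), Pow(N, 2))))
Mul(C, Pow(Function('r')(232), -1)) = Mul(7144, Pow(Add(Rational(3, 250), Mul(Rational(-1, 250), 232), Mul(Rational(-1, 250), Pow(232, 2))), -1)) = Mul(7144, Pow(Add(Rational(3, 250), Rational(-116, 125), Mul(Rational(-1, 250), 53824)), -1)) = Mul(7144, Pow(Add(Rational(3, 250), Rational(-116, 125), Rational(-26912, 125)), -1)) = Mul(7144, Pow(Rational(-54053, 250), -1)) = Mul(7144, Rational(-250, 54053)) = Rational(-1786000, 54053)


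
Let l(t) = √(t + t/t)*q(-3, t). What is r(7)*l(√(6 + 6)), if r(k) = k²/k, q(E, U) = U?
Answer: 14*√(3 + 6*√3) ≈ 51.234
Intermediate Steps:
l(t) = t*√(1 + t) (l(t) = √(t + t/t)*t = √(t + 1)*t = √(1 + t)*t = t*√(1 + t))
r(k) = k
r(7)*l(√(6 + 6)) = 7*(√(6 + 6)*√(1 + √(6 + 6))) = 7*(√12*√(1 + √12)) = 7*((2*√3)*√(1 + 2*√3)) = 7*(2*√3*√(1 + 2*√3)) = 14*√3*√(1 + 2*√3)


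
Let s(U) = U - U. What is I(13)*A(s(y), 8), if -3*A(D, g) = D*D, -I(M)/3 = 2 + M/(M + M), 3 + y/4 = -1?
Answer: 0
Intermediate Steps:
y = -16 (y = -12 + 4*(-1) = -12 - 4 = -16)
s(U) = 0
I(M) = -15/2 (I(M) = -3*(2 + M/(M + M)) = -3*(2 + M/((2*M))) = -3*(2 + M*(1/(2*M))) = -3*(2 + 1/2) = -3*5/2 = -15/2)
A(D, g) = -D**2/3 (A(D, g) = -D*D/3 = -D**2/3)
I(13)*A(s(y), 8) = -(-5)*0**2/2 = -(-5)*0/2 = -15/2*0 = 0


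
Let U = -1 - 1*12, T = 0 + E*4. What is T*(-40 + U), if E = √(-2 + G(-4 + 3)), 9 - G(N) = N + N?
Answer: -636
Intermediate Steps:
G(N) = 9 - 2*N (G(N) = 9 - (N + N) = 9 - 2*N)
E = 3 (E = √(-2 + (9 - 2*(-4 + 3))) = √(-2 + (9 - 2*(-1))) = √(-2 + (9 + 2)) = √(-2 + 11) = √9 = 3)
T = 12 (T = 0 + 3*4 = 0 + 12 = 12)
U = -13 (U = -1 - 12 = -13)
T*(-40 + U) = 12*(-40 - 13) = 12*(-53) = -636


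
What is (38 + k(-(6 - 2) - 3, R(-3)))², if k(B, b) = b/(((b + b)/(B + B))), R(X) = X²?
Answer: 961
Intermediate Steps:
k(B, b) = B (k(B, b) = b/(((2*b)/((2*B)))) = b/(((2*b)*(1/(2*B)))) = b/((b/B)) = b*(B/b) = B)
(38 + k(-(6 - 2) - 3, R(-3)))² = (38 + (-(6 - 2) - 3))² = (38 + (-1*4 - 3))² = (38 + (-4 - 3))² = (38 - 7)² = 31² = 961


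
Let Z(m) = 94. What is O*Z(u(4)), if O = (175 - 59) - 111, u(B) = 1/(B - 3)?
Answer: 470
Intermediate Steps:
u(B) = 1/(-3 + B)
O = 5 (O = 116 - 111 = 5)
O*Z(u(4)) = 5*94 = 470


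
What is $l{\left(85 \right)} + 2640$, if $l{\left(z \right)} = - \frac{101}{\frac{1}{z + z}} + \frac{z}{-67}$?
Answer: $- \frac{973595}{67} \approx -14531.0$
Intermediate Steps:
$l{\left(z \right)} = - \frac{13535 z}{67}$ ($l{\left(z \right)} = - \frac{101}{\frac{1}{2 z}} + z \left(- \frac{1}{67}\right) = - \frac{101}{\frac{1}{2} \frac{1}{z}} - \frac{z}{67} = - 101 \cdot 2 z - \frac{z}{67} = - 202 z - \frac{z}{67} = - \frac{13535 z}{67}$)
$l{\left(85 \right)} + 2640 = \left(- \frac{13535}{67}\right) 85 + 2640 = - \frac{1150475}{67} + 2640 = - \frac{973595}{67}$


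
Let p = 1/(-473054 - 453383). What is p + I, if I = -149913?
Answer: -138884949982/926437 ≈ -1.4991e+5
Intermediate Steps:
p = -1/926437 (p = 1/(-926437) = -1/926437 ≈ -1.0794e-6)
p + I = -1/926437 - 149913 = -138884949982/926437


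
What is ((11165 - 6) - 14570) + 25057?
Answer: 21646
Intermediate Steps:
((11165 - 6) - 14570) + 25057 = (11159 - 14570) + 25057 = -3411 + 25057 = 21646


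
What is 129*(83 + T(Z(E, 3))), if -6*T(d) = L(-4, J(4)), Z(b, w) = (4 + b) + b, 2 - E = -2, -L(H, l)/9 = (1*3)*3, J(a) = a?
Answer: 24897/2 ≈ 12449.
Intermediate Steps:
L(H, l) = -81 (L(H, l) = -9*1*3*3 = -27*3 = -9*9 = -81)
E = 4 (E = 2 - 1*(-2) = 2 + 2 = 4)
Z(b, w) = 4 + 2*b
T(d) = 27/2 (T(d) = -1/6*(-81) = 27/2)
129*(83 + T(Z(E, 3))) = 129*(83 + 27/2) = 129*(193/2) = 24897/2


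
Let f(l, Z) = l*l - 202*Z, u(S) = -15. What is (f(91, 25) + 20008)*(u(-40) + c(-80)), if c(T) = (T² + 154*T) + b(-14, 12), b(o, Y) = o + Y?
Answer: -137969943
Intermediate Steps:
b(o, Y) = Y + o
c(T) = -2 + T² + 154*T (c(T) = (T² + 154*T) + (12 - 14) = (T² + 154*T) - 2 = -2 + T² + 154*T)
f(l, Z) = l² - 202*Z
(f(91, 25) + 20008)*(u(-40) + c(-80)) = ((91² - 202*25) + 20008)*(-15 + (-2 + (-80)² + 154*(-80))) = ((8281 - 5050) + 20008)*(-15 + (-2 + 6400 - 12320)) = (3231 + 20008)*(-15 - 5922) = 23239*(-5937) = -137969943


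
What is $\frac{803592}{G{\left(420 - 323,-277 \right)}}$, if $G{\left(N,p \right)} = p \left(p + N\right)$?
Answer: $\frac{22322}{1385} \approx 16.117$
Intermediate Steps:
$G{\left(N,p \right)} = p \left(N + p\right)$
$\frac{803592}{G{\left(420 - 323,-277 \right)}} = \frac{803592}{\left(-277\right) \left(\left(420 - 323\right) - 277\right)} = \frac{803592}{\left(-277\right) \left(97 - 277\right)} = \frac{803592}{\left(-277\right) \left(-180\right)} = \frac{803592}{49860} = 803592 \cdot \frac{1}{49860} = \frac{22322}{1385}$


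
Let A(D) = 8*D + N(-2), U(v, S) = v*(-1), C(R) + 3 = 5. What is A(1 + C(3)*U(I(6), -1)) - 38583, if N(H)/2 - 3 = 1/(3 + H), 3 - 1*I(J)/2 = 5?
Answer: -38503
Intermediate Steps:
C(R) = 2 (C(R) = -3 + 5 = 2)
I(J) = -4 (I(J) = 6 - 2*5 = 6 - 10 = -4)
U(v, S) = -v
N(H) = 6 + 2/(3 + H)
A(D) = 8 + 8*D (A(D) = 8*D + 2*(10 + 3*(-2))/(3 - 2) = 8*D + 2*(10 - 6)/1 = 8*D + 2*1*4 = 8*D + 8 = 8 + 8*D)
A(1 + C(3)*U(I(6), -1)) - 38583 = (8 + 8*(1 + 2*(-1*(-4)))) - 38583 = (8 + 8*(1 + 2*4)) - 38583 = (8 + 8*(1 + 8)) - 38583 = (8 + 8*9) - 38583 = (8 + 72) - 38583 = 80 - 38583 = -38503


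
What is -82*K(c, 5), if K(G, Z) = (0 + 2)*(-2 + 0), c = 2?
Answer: 328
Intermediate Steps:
K(G, Z) = -4 (K(G, Z) = 2*(-2) = -4)
-82*K(c, 5) = -82*(-4) = 328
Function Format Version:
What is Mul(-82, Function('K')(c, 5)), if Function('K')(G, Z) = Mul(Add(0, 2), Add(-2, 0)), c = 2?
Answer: 328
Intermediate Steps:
Function('K')(G, Z) = -4 (Function('K')(G, Z) = Mul(2, -2) = -4)
Mul(-82, Function('K')(c, 5)) = Mul(-82, -4) = 328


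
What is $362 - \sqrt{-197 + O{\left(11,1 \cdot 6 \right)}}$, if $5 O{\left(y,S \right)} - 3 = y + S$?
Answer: $362 - i \sqrt{193} \approx 362.0 - 13.892 i$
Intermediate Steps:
$O{\left(y,S \right)} = \frac{3}{5} + \frac{S}{5} + \frac{y}{5}$ ($O{\left(y,S \right)} = \frac{3}{5} + \frac{y + S}{5} = \frac{3}{5} + \frac{S + y}{5} = \frac{3}{5} + \left(\frac{S}{5} + \frac{y}{5}\right) = \frac{3}{5} + \frac{S}{5} + \frac{y}{5}$)
$362 - \sqrt{-197 + O{\left(11,1 \cdot 6 \right)}} = 362 - \sqrt{-197 + \left(\frac{3}{5} + \frac{1 \cdot 6}{5} + \frac{1}{5} \cdot 11\right)} = 362 - \sqrt{-197 + \left(\frac{3}{5} + \frac{1}{5} \cdot 6 + \frac{11}{5}\right)} = 362 - \sqrt{-197 + \left(\frac{3}{5} + \frac{6}{5} + \frac{11}{5}\right)} = 362 - \sqrt{-197 + 4} = 362 - \sqrt{-193} = 362 - i \sqrt{193}$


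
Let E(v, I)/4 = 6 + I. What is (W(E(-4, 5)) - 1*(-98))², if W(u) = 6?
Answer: 10816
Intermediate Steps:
E(v, I) = 24 + 4*I (E(v, I) = 4*(6 + I) = 24 + 4*I)
(W(E(-4, 5)) - 1*(-98))² = (6 - 1*(-98))² = (6 + 98)² = 104² = 10816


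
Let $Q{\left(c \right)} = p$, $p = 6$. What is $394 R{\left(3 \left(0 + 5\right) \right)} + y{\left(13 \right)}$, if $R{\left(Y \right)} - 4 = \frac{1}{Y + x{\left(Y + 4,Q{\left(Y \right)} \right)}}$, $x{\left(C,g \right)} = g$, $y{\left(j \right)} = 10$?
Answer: $\frac{33700}{21} \approx 1604.8$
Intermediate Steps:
$Q{\left(c \right)} = 6$
$R{\left(Y \right)} = 4 + \frac{1}{6 + Y}$ ($R{\left(Y \right)} = 4 + \frac{1}{Y + 6} = 4 + \frac{1}{6 + Y}$)
$394 R{\left(3 \left(0 + 5\right) \right)} + y{\left(13 \right)} = 394 \frac{25 + 4 \cdot 3 \left(0 + 5\right)}{6 + 3 \left(0 + 5\right)} + 10 = 394 \frac{25 + 4 \cdot 3 \cdot 5}{6 + 3 \cdot 5} + 10 = 394 \frac{25 + 4 \cdot 15}{6 + 15} + 10 = 394 \frac{25 + 60}{21} + 10 = 394 \cdot \frac{1}{21} \cdot 85 + 10 = 394 \cdot \frac{85}{21} + 10 = \frac{33490}{21} + 10 = \frac{33700}{21}$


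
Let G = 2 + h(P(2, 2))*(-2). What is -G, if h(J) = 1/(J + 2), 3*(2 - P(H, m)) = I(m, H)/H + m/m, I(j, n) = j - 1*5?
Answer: -38/25 ≈ -1.5200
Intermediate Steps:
I(j, n) = -5 + j (I(j, n) = j - 5 = -5 + j)
P(H, m) = 5/3 - (-5 + m)/(3*H) (P(H, m) = 2 - ((-5 + m)/H + m/m)/3 = 2 - ((-5 + m)/H + 1)/3 = 2 - (1 + (-5 + m)/H)/3 = 2 + (-⅓ - (-5 + m)/(3*H)) = 5/3 - (-5 + m)/(3*H))
h(J) = 1/(2 + J)
G = 38/25 (G = 2 - 2/(2 + (⅓)*(5 - 1*2 + 5*2)/2) = 2 - 2/(2 + (⅓)*(½)*(5 - 2 + 10)) = 2 - 2/(2 + (⅓)*(½)*13) = 2 - 2/(2 + 13/6) = 2 - 2/(25/6) = 2 + (6/25)*(-2) = 2 - 12/25 = 38/25 ≈ 1.5200)
-G = -1*38/25 = -38/25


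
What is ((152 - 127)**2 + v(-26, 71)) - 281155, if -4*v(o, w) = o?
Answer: -561047/2 ≈ -2.8052e+5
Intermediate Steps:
v(o, w) = -o/4
((152 - 127)**2 + v(-26, 71)) - 281155 = ((152 - 127)**2 - 1/4*(-26)) - 281155 = (25**2 + 13/2) - 281155 = (625 + 13/2) - 281155 = 1263/2 - 281155 = -561047/2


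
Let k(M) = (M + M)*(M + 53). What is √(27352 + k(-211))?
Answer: 2*√23507 ≈ 306.64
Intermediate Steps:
k(M) = 2*M*(53 + M) (k(M) = (2*M)*(53 + M) = 2*M*(53 + M))
√(27352 + k(-211)) = √(27352 + 2*(-211)*(53 - 211)) = √(27352 + 2*(-211)*(-158)) = √(27352 + 66676) = √94028 = 2*√23507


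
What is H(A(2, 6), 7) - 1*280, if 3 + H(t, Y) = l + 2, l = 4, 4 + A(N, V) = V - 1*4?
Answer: -277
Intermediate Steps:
A(N, V) = -8 + V (A(N, V) = -4 + (V - 1*4) = -4 + (V - 4) = -4 + (-4 + V) = -8 + V)
H(t, Y) = 3 (H(t, Y) = -3 + (4 + 2) = -3 + 6 = 3)
H(A(2, 6), 7) - 1*280 = 3 - 1*280 = 3 - 280 = -277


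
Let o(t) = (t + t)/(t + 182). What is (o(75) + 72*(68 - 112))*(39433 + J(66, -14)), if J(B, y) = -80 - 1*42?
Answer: -32000176086/257 ≈ -1.2451e+8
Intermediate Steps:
J(B, y) = -122 (J(B, y) = -80 - 42 = -122)
o(t) = 2*t/(182 + t) (o(t) = (2*t)/(182 + t) = 2*t/(182 + t))
(o(75) + 72*(68 - 112))*(39433 + J(66, -14)) = (2*75/(182 + 75) + 72*(68 - 112))*(39433 - 122) = (2*75/257 + 72*(-44))*39311 = (2*75*(1/257) - 3168)*39311 = (150/257 - 3168)*39311 = -814026/257*39311 = -32000176086/257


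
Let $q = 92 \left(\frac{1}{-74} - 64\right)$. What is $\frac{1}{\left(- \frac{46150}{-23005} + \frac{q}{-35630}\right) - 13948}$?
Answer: $- \frac{3032772155}{42294520733739} \approx -7.1706 \cdot 10^{-5}$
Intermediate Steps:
$q = - \frac{217902}{37}$ ($q = 92 \left(- \frac{1}{74} - 64\right) = 92 \left(- \frac{4737}{74}\right) = - \frac{217902}{37} \approx -5889.2$)
$\frac{1}{\left(- \frac{46150}{-23005} + \frac{q}{-35630}\right) - 13948} = \frac{1}{\left(- \frac{46150}{-23005} - \frac{217902}{37 \left(-35630\right)}\right) - 13948} = \frac{1}{\left(\left(-46150\right) \left(- \frac{1}{23005}\right) - - \frac{108951}{659155}\right) - 13948} = \frac{1}{\left(\frac{9230}{4601} + \frac{108951}{659155}\right) - 13948} = \frac{1}{\frac{6585284201}{3032772155} - 13948} = \frac{1}{- \frac{42294520733739}{3032772155}} = - \frac{3032772155}{42294520733739}$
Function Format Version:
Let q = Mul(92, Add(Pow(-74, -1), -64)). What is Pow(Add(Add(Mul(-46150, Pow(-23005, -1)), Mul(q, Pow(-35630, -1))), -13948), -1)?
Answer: Rational(-3032772155, 42294520733739) ≈ -7.1706e-5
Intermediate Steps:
q = Rational(-217902, 37) (q = Mul(92, Add(Rational(-1, 74), -64)) = Mul(92, Rational(-4737, 74)) = Rational(-217902, 37) ≈ -5889.2)
Pow(Add(Add(Mul(-46150, Pow(-23005, -1)), Mul(q, Pow(-35630, -1))), -13948), -1) = Pow(Add(Add(Mul(-46150, Pow(-23005, -1)), Mul(Rational(-217902, 37), Pow(-35630, -1))), -13948), -1) = Pow(Add(Add(Mul(-46150, Rational(-1, 23005)), Mul(Rational(-217902, 37), Rational(-1, 35630))), -13948), -1) = Pow(Add(Add(Rational(9230, 4601), Rational(108951, 659155)), -13948), -1) = Pow(Add(Rational(6585284201, 3032772155), -13948), -1) = Pow(Rational(-42294520733739, 3032772155), -1) = Rational(-3032772155, 42294520733739)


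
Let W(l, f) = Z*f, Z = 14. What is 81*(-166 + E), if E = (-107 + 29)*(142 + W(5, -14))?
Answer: 327726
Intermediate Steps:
W(l, f) = 14*f
E = 4212 (E = (-107 + 29)*(142 + 14*(-14)) = -78*(142 - 196) = -78*(-54) = 4212)
81*(-166 + E) = 81*(-166 + 4212) = 81*4046 = 327726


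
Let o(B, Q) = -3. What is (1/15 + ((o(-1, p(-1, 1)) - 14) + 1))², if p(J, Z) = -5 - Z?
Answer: 57121/225 ≈ 253.87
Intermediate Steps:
(1/15 + ((o(-1, p(-1, 1)) - 14) + 1))² = (1/15 + ((-3 - 14) + 1))² = (1/15 + (-17 + 1))² = (1/15 - 16)² = (-239/15)² = 57121/225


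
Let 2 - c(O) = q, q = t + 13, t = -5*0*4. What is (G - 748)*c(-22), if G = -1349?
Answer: 23067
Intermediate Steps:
t = 0 (t = 0*4 = 0)
q = 13 (q = 0 + 13 = 13)
c(O) = -11 (c(O) = 2 - 1*13 = 2 - 13 = -11)
(G - 748)*c(-22) = (-1349 - 748)*(-11) = -2097*(-11) = 23067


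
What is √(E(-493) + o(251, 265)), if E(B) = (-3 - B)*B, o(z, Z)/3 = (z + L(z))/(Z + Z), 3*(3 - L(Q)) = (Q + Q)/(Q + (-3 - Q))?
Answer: 2*I*√38169292755/795 ≈ 491.5*I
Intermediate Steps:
L(Q) = 3 + 2*Q/9 (L(Q) = 3 - (Q + Q)/(3*(Q + (-3 - Q))) = 3 - 2*Q/(3*(-3)) = 3 - 2*Q*(-1)/(3*3) = 3 - (-2)*Q/9 = 3 + 2*Q/9)
o(z, Z) = 3*(3 + 11*z/9)/(2*Z) (o(z, Z) = 3*((z + (3 + 2*z/9))/(Z + Z)) = 3*((3 + 11*z/9)/((2*Z))) = 3*((3 + 11*z/9)*(1/(2*Z))) = 3*((3 + 11*z/9)/(2*Z)) = 3*(3 + 11*z/9)/(2*Z))
E(B) = B*(-3 - B)
√(E(-493) + o(251, 265)) = √(-1*(-493)*(3 - 493) + (⅙)*(27 + 11*251)/265) = √(-1*(-493)*(-490) + (⅙)*(1/265)*(27 + 2761)) = √(-241570 + (⅙)*(1/265)*2788) = √(-241570 + 1394/795) = √(-192046756/795) = 2*I*√38169292755/795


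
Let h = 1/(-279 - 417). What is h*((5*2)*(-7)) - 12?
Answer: -4141/348 ≈ -11.899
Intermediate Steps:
h = -1/696 (h = 1/(-696) = -1/696 ≈ -0.0014368)
h*((5*2)*(-7)) - 12 = -5*2*(-7)/696 - 12 = -5*(-7)/348 - 12 = -1/696*(-70) - 12 = 35/348 - 12 = -4141/348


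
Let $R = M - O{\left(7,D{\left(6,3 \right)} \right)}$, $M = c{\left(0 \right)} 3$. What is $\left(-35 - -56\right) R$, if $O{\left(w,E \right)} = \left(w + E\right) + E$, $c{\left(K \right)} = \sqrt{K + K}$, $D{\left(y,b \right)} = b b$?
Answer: $-525$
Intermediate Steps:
$D{\left(y,b \right)} = b^{2}$
$c{\left(K \right)} = \sqrt{2} \sqrt{K}$ ($c{\left(K \right)} = \sqrt{2 K} = \sqrt{2} \sqrt{K}$)
$O{\left(w,E \right)} = w + 2 E$ ($O{\left(w,E \right)} = \left(E + w\right) + E = w + 2 E$)
$M = 0$ ($M = \sqrt{2} \sqrt{0} \cdot 3 = \sqrt{2} \cdot 0 \cdot 3 = 0 \cdot 3 = 0$)
$R = -25$ ($R = 0 - \left(7 + 2 \cdot 3^{2}\right) = 0 - \left(7 + 2 \cdot 9\right) = 0 - \left(7 + 18\right) = 0 - 25 = -25$)
$\left(-35 - -56\right) R = \left(-35 - -56\right) \left(-25\right) = \left(-35 + 56\right) \left(-25\right) = 21 \left(-25\right) = -525$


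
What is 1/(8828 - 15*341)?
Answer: 1/3713 ≈ 0.00026932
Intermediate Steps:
1/(8828 - 15*341) = 1/(8828 - 5115) = 1/3713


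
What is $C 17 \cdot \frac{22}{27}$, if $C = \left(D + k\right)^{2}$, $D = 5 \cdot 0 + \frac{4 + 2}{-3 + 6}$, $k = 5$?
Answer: $\frac{18326}{27} \approx 678.74$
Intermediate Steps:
$D = 2$ ($D = 0 + \frac{6}{3} = 0 + 6 \cdot \frac{1}{3} = 0 + 2 = 2$)
$C = 49$ ($C = \left(2 + 5\right)^{2} = 7^{2} = 49$)
$C 17 \cdot \frac{22}{27} = 49 \cdot 17 \cdot \frac{22}{27} = 833 \cdot 22 \cdot \frac{1}{27} = 833 \cdot \frac{22}{27} = \frac{18326}{27}$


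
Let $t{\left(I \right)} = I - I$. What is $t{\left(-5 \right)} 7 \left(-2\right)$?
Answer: $0$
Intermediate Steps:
$t{\left(I \right)} = 0$
$t{\left(-5 \right)} 7 \left(-2\right) = 0 \cdot 7 \left(-2\right) = 0 \left(-2\right) = 0$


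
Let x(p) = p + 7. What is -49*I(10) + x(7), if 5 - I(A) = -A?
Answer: -721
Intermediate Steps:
x(p) = 7 + p
I(A) = 5 + A (I(A) = 5 - (-1)*A = 5 + A)
-49*I(10) + x(7) = -49*(5 + 10) + (7 + 7) = -49*15 + 14 = -735 + 14 = -721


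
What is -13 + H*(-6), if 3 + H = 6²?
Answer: -211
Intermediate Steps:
H = 33 (H = -3 + 6² = -3 + 36 = 33)
-13 + H*(-6) = -13 + 33*(-6) = -13 - 198 = -211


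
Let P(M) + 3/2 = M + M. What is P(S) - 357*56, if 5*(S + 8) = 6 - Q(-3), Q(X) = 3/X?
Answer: -200067/10 ≈ -20007.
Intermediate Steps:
S = -33/5 (S = -8 + (6 - 3/(-3))/5 = -8 + (6 - 3*(-1)/3)/5 = -8 + (6 - 1*(-1))/5 = -8 + (6 + 1)/5 = -8 + (⅕)*7 = -8 + 7/5 = -33/5 ≈ -6.6000)
P(M) = -3/2 + 2*M (P(M) = -3/2 + (M + M) = -3/2 + 2*M)
P(S) - 357*56 = (-3/2 + 2*(-33/5)) - 357*56 = (-3/2 - 66/5) - 19992 = -147/10 - 19992 = -200067/10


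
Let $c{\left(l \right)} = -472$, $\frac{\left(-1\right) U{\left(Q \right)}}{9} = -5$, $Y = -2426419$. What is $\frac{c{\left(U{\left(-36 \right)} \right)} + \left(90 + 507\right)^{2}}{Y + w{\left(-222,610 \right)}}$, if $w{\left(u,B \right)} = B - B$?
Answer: $- \frac{355937}{2426419} \approx -0.14669$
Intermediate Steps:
$U{\left(Q \right)} = 45$ ($U{\left(Q \right)} = \left(-9\right) \left(-5\right) = 45$)
$w{\left(u,B \right)} = 0$
$\frac{c{\left(U{\left(-36 \right)} \right)} + \left(90 + 507\right)^{2}}{Y + w{\left(-222,610 \right)}} = \frac{-472 + \left(90 + 507\right)^{2}}{-2426419 + 0} = \frac{-472 + 597^{2}}{-2426419} = \left(-472 + 356409\right) \left(- \frac{1}{2426419}\right) = 355937 \left(- \frac{1}{2426419}\right) = - \frac{355937}{2426419}$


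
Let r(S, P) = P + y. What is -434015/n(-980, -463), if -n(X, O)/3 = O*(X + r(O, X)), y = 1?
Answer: 434015/2721051 ≈ 0.15950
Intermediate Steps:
r(S, P) = 1 + P (r(S, P) = P + 1 = 1 + P)
n(X, O) = -3*O*(1 + 2*X) (n(X, O) = -3*O*(X + (1 + X)) = -3*O*(1 + 2*X))
-434015/n(-980, -463) = -434015*1/(1389*(1 + 2*(-980))) = -434015*1/(1389*(1 - 1960)) = -434015/((-3*(-463)*(-1959))) = -434015/(-2721051) = -434015*(-1/2721051) = 434015/2721051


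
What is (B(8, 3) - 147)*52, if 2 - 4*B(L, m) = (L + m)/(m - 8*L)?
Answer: -464555/61 ≈ -7615.7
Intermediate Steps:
B(L, m) = ½ - (L + m)/(4*(m - 8*L))
(B(8, 3) - 147)*52 = ((-1*3 + 17*8)/(4*(-1*3 + 8*8)) - 147)*52 = ((-3 + 136)/(4*(-3 + 64)) - 147)*52 = ((¼)*133/61 - 147)*52 = ((¼)*(1/61)*133 - 147)*52 = (133/244 - 147)*52 = -35735/244*52 = -464555/61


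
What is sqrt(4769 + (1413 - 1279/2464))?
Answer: sqrt(2345600026)/616 ≈ 78.622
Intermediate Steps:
sqrt(4769 + (1413 - 1279/2464)) = sqrt(4769 + 3480353/2464) = sqrt(15231169/2464) = sqrt(2345600026)/616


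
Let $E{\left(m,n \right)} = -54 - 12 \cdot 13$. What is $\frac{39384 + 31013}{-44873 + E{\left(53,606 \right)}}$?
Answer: $- \frac{70397}{45083} \approx -1.5615$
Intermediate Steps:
$E{\left(m,n \right)} = -210$ ($E{\left(m,n \right)} = -54 - 156 = -210$)
$\frac{39384 + 31013}{-44873 + E{\left(53,606 \right)}} = \frac{39384 + 31013}{-44873 - 210} = \frac{70397}{-45083} = 70397 \left(- \frac{1}{45083}\right) = - \frac{70397}{45083}$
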